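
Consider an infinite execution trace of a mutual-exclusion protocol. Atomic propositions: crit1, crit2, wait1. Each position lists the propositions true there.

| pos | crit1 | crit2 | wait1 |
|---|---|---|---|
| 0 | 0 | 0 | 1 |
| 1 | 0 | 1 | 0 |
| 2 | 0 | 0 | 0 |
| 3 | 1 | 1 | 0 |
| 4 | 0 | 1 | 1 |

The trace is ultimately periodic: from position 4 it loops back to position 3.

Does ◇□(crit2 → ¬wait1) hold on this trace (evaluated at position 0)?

Violated

□(crit2 → ¬wait1) is false at every position 0..4, so it never becomes true and ◇□(crit2 → ¬wait1) fails.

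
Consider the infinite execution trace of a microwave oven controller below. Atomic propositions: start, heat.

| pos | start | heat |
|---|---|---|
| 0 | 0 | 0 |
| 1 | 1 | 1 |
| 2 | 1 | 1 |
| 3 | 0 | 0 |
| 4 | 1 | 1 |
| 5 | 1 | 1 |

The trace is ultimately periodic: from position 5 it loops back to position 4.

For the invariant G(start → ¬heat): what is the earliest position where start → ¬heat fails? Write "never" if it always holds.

Check start → ¬heat at each position in order: 0 ✓.
At position 1 the labels are {heat, start}, so start → ¬heat is false there. This is the first violation.

1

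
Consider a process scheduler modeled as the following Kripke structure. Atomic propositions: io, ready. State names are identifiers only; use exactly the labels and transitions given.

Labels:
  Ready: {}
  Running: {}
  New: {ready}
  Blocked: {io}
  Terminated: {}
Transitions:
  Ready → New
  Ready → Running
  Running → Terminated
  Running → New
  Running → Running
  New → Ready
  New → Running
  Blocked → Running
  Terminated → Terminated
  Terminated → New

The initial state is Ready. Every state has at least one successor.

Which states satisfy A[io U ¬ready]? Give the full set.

States satisfying io: {Blocked}.
States satisfying ¬ready: {Ready, Running, Blocked, Terminated}.
States satisfying A[io U ¬ready]: {Ready, Running, Blocked, Terminated}.

{Ready, Running, Blocked, Terminated}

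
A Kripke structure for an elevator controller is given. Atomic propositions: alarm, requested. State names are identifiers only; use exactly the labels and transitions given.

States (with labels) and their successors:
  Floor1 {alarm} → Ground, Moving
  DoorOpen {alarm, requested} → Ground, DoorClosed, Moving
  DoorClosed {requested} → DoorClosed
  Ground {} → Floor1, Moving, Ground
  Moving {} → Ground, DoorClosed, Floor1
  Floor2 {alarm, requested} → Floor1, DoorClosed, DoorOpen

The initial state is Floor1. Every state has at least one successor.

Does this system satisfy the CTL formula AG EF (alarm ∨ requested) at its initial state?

States satisfying EF (alarm ∨ requested): {Floor1, DoorOpen, DoorClosed, Ground, Moving, Floor2}.
States satisfying AG EF (alarm ∨ requested): {Floor1, DoorOpen, DoorClosed, Ground, Moving, Floor2}.
Every state reachable from Floor1 satisfies EF (alarm ∨ requested).
Floor1 ∈ Sat(AG EF (alarm ∨ requested)).

Yes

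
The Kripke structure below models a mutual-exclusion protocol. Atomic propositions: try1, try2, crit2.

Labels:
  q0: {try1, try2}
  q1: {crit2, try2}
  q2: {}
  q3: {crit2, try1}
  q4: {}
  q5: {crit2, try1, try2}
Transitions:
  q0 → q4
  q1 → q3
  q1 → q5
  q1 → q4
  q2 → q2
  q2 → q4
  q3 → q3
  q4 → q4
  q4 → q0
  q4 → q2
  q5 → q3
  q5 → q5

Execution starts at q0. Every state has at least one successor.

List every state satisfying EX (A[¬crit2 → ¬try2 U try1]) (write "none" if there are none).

States satisfying A[¬crit2 → ¬try2 U try1]: {q0, q3, q5}.
States satisfying EX (A[¬crit2 → ¬try2 U try1]): {q1, q3, q4, q5}.

{q1, q3, q4, q5}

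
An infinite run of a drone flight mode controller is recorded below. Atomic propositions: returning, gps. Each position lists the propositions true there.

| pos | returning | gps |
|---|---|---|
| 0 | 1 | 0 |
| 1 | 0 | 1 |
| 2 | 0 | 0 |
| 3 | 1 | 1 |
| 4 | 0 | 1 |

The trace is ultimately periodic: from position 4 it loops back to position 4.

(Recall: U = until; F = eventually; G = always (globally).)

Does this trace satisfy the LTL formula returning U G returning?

Walking from position 0: at position 1, G returning has not yet held and returning fails, so returning U G returning is false.

No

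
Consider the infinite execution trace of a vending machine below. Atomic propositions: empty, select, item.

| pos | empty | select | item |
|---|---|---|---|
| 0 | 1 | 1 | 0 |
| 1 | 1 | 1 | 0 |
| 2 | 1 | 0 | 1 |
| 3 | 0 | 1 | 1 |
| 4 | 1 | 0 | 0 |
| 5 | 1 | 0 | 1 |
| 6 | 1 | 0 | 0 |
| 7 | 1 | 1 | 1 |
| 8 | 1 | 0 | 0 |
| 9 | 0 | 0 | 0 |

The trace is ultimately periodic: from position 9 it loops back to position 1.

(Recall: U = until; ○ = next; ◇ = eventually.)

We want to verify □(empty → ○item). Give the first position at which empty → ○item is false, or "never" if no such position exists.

At position 0 the labels are {empty, select} and the next position 1 has {empty, select}, so empty → ○item is false there. This is the first violation.

0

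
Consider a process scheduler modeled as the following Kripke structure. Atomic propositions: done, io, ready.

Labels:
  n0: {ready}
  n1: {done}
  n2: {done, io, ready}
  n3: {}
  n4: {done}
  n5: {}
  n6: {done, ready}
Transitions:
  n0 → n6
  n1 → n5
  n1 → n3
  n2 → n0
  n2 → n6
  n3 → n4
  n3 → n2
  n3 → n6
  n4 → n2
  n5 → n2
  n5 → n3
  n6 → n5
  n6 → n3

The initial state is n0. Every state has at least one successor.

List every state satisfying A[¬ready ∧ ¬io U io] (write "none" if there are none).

States satisfying ¬ready ∧ ¬io: {n1, n3, n4, n5}.
States satisfying io: {n2}.
States satisfying A[¬ready ∧ ¬io U io]: {n2, n4}.

{n2, n4}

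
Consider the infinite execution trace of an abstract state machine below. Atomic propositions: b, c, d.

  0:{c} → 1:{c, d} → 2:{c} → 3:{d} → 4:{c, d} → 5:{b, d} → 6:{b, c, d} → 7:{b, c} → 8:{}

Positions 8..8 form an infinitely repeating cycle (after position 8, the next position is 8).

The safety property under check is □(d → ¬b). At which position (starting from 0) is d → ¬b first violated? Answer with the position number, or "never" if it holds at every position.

Check d → ¬b at each position in order: 0 ✓, 1 ✓, 2 ✓, 3 ✓, 4 ✓.
At position 5 the labels are {b, d}, so d → ¬b is false there. This is the first violation.

5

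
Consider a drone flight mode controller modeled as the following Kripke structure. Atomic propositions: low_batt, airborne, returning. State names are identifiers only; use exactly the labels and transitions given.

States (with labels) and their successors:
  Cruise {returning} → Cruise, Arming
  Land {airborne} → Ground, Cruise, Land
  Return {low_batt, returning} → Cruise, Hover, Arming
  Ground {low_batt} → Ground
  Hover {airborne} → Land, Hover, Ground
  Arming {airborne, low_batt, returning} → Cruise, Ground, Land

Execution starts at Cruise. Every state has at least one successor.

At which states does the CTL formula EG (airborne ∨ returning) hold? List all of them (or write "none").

States satisfying airborne ∨ returning: {Cruise, Land, Return, Hover, Arming}.
States satisfying EG (airborne ∨ returning): {Cruise, Land, Return, Hover, Arming}.

{Cruise, Land, Return, Hover, Arming}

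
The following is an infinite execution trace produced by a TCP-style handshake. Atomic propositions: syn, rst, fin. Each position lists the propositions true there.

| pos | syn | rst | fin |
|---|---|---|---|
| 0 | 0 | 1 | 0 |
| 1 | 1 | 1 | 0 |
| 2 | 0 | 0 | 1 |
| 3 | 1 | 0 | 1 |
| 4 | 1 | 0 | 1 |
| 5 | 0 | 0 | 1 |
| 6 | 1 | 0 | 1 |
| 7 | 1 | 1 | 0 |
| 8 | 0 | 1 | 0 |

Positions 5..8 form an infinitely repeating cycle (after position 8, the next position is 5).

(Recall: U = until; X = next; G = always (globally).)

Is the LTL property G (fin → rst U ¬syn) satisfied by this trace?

fin → rst U ¬syn must hold at every position from 0 onward. It fails at position 3, so G (fin → rst U ¬syn) is false.
Positions where fin holds: 2, 3, 4, 5, 6.
Check rst U ¬syn at each: 2→ok, 3→fails, 4→fails, 5→ok, 6→fails.

Does not hold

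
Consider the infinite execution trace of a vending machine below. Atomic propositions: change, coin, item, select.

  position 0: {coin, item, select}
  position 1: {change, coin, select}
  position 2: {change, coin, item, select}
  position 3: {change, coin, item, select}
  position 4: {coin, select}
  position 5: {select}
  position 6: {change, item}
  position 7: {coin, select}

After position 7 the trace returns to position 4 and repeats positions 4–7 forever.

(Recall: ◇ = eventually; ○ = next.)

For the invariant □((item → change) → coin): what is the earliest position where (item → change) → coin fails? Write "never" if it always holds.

Check (item → change) → coin at each position in order: 0 ✓, 1 ✓, 2 ✓, 3 ✓, 4 ✓.
At position 5 the labels are {select}, so (item → change) → coin is false there. This is the first violation.

5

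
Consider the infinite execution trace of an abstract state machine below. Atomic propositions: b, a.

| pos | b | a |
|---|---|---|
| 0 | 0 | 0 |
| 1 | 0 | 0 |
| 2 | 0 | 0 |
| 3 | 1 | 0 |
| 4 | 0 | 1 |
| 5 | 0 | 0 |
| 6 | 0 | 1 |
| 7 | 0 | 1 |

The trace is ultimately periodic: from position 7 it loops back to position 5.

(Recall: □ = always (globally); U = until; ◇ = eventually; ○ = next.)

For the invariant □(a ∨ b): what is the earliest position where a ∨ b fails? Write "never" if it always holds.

At position 0 the labels are {}, so a ∨ b is false there. This is the first violation.

0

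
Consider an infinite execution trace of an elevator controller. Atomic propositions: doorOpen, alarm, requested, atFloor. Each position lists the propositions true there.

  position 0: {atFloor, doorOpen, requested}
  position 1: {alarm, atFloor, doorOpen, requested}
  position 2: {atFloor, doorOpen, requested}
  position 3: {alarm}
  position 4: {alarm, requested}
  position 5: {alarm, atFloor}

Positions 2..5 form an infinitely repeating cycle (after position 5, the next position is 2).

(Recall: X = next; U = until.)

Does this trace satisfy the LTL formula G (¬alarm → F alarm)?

Holds

¬alarm → F alarm holds at every position 0..5, and those are all positions ever visited, so G (¬alarm → F alarm) holds.
Positions where ¬alarm holds: 0, 2.
Check F alarm at each: 0→ok, 2→ok.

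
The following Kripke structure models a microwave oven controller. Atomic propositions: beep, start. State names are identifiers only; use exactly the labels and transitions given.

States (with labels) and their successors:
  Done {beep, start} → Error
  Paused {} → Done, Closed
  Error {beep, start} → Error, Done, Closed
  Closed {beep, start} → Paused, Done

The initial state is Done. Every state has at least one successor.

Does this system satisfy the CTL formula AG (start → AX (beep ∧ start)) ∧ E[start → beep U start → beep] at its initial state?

Violated

States satisfying start → AX (beep ∧ start): {Done, Paused, Error}.
States satisfying AG (start → AX (beep ∧ start)): ∅.
States satisfying start → beep: {Done, Paused, Error, Closed}.
States satisfying E[start → beep U start → beep]: {Done, Paused, Error, Closed}.
States satisfying AG (start → AX (beep ∧ start)) ∧ E[start → beep U start → beep]: ∅.
Done ∉ Sat(AG (start → AX (beep ∧ start)) ∧ E[start → beep U start → beep]).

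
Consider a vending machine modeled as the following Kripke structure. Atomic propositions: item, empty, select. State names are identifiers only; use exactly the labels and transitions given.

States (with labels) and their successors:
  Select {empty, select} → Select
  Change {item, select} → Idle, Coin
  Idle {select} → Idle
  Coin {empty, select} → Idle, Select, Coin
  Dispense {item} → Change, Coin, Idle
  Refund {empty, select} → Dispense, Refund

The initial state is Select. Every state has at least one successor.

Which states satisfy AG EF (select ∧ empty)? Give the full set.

{Select}

States satisfying EF (select ∧ empty): {Select, Change, Coin, Dispense, Refund}.
States satisfying AG EF (select ∧ empty): {Select}.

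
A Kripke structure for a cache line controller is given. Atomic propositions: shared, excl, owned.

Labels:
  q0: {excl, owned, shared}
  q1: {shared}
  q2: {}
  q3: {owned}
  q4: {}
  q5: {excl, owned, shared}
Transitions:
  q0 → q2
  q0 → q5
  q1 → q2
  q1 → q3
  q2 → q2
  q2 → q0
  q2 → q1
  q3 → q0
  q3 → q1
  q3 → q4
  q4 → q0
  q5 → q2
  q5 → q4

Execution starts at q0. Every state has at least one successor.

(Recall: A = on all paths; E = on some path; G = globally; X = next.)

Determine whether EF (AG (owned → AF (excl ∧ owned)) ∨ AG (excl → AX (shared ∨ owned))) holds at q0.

Does not hold

States satisfying EF (AG (owned → AF (excl ∧ owned)) ∨ AG (excl → AX (shared ∨ owned))): ∅.
No suitable path/successor from q0 witnesses the formula.
q0 ∉ Sat(EF (AG (owned → AF (excl ∧ owned)) ∨ AG (excl → AX (shared ∨ owned)))).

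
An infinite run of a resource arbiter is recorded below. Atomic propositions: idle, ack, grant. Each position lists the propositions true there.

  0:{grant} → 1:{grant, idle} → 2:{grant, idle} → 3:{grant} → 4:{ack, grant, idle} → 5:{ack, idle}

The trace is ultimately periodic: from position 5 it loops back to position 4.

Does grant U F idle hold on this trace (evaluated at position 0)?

Walking from position 0: F idle first holds at position 0, and grant holds at every earlier position along the way, so grant U F idle holds.

Satisfied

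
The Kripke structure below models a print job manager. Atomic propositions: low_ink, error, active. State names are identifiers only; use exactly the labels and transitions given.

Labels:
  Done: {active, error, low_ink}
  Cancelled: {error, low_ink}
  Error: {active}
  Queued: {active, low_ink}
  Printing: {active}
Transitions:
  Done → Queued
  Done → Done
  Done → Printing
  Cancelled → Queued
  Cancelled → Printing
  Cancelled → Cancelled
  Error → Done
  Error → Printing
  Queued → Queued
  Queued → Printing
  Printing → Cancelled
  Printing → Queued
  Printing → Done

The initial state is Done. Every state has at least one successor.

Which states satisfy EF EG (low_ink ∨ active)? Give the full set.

States satisfying EG (low_ink ∨ active): {Done, Cancelled, Error, Queued, Printing}.
States satisfying EF EG (low_ink ∨ active): {Done, Cancelled, Error, Queued, Printing}.

{Done, Cancelled, Error, Queued, Printing}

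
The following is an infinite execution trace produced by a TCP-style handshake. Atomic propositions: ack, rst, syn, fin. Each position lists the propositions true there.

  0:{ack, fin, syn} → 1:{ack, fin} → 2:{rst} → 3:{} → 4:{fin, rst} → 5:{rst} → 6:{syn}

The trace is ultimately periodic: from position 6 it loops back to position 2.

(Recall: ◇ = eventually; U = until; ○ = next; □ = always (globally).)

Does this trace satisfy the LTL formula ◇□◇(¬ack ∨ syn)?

Satisfied

□◇(¬ack ∨ syn) holds at position 0, which is reachable from 0, so ◇□◇(¬ack ∨ syn) holds.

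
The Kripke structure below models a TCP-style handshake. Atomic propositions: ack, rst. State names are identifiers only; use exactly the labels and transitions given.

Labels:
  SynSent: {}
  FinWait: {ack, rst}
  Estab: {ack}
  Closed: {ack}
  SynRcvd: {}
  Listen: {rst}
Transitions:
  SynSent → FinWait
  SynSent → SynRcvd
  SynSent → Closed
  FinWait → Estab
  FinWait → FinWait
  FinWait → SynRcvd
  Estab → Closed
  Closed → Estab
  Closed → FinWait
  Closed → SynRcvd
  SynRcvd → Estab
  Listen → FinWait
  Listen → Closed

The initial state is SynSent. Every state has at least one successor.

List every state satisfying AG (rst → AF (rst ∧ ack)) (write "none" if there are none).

States satisfying rst → AF (rst ∧ ack): {SynSent, FinWait, Estab, Closed, SynRcvd}.
States satisfying AG (rst → AF (rst ∧ ack)): {SynSent, FinWait, Estab, Closed, SynRcvd}.

{SynSent, FinWait, Estab, Closed, SynRcvd}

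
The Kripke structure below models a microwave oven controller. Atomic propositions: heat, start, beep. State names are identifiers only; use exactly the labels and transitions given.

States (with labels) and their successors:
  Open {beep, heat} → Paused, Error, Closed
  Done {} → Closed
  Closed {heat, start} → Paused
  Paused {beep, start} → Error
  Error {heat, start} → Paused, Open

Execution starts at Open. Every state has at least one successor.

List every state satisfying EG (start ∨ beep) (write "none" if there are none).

{Open, Closed, Paused, Error}

States satisfying start ∨ beep: {Open, Closed, Paused, Error}.
States satisfying EG (start ∨ beep): {Open, Closed, Paused, Error}.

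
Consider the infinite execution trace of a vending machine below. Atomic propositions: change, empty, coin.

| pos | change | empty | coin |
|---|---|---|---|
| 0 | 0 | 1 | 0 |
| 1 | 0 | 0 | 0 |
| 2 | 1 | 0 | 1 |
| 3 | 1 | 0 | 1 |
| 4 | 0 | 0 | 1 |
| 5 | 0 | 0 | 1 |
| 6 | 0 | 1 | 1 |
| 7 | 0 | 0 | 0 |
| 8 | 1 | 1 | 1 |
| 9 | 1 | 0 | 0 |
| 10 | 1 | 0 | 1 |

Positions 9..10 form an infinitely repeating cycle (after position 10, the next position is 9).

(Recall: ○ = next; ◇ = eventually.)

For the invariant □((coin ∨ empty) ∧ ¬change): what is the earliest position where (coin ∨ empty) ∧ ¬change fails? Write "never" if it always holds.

Check (coin ∨ empty) ∧ ¬change at each position in order: 0 ✓.
At position 1 the labels are {}, so (coin ∨ empty) ∧ ¬change is false there. This is the first violation.

1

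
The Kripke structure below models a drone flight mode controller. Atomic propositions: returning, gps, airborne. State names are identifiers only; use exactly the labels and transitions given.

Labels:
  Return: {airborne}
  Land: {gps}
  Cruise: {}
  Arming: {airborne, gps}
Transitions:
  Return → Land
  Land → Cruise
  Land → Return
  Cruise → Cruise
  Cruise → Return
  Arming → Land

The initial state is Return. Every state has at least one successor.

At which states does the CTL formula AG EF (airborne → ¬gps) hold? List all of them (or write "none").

{Return, Land, Cruise, Arming}

States satisfying EF (airborne → ¬gps): {Return, Land, Cruise, Arming}.
States satisfying AG EF (airborne → ¬gps): {Return, Land, Cruise, Arming}.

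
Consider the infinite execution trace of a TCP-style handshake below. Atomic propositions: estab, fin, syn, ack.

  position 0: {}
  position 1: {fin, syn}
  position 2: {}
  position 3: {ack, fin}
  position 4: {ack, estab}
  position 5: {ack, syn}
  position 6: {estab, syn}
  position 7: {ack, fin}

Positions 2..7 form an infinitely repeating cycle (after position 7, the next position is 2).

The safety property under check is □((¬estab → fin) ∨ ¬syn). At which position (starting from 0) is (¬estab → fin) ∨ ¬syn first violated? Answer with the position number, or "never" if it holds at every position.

Check (¬estab → fin) ∨ ¬syn at each position in order: 0 ✓, 1 ✓, 2 ✓, 3 ✓, 4 ✓.
At position 5 the labels are {ack, syn}, so (¬estab → fin) ∨ ¬syn is false there. This is the first violation.

5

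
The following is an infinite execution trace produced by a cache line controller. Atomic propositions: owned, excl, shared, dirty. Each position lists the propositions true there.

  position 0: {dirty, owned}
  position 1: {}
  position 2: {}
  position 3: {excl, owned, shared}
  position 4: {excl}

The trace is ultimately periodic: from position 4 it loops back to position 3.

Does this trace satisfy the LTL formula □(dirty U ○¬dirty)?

dirty U ○¬dirty holds at every position 0..4, and those are all positions ever visited, so □(dirty U ○¬dirty) holds.

Yes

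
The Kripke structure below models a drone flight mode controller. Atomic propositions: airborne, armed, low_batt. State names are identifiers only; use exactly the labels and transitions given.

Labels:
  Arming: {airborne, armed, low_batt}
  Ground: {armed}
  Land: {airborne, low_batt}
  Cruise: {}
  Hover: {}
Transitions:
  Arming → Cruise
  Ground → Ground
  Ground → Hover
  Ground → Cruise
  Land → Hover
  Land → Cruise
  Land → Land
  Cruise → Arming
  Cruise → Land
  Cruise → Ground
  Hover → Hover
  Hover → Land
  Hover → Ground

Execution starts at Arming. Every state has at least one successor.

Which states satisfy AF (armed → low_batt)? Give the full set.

{Arming, Land, Cruise, Hover}

States satisfying armed → low_batt: {Arming, Land, Cruise, Hover}.
States satisfying AF (armed → low_batt): {Arming, Land, Cruise, Hover}.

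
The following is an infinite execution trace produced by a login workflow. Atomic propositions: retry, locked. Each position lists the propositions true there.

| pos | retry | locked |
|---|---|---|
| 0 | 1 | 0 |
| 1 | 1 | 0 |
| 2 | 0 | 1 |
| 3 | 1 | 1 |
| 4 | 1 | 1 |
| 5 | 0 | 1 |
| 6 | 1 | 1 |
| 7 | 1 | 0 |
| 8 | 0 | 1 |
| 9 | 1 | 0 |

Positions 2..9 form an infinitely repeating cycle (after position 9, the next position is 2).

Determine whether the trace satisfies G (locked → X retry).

Does not hold

locked → X retry must hold at every position from 0 onward. It fails at position 4, so G (locked → X retry) is false.
Positions where locked holds: 2, 3, 4, 5, 6, 8.
Check X retry at each: 2→ok, 3→ok, 4→fails, 5→ok, 6→ok, 8→ok.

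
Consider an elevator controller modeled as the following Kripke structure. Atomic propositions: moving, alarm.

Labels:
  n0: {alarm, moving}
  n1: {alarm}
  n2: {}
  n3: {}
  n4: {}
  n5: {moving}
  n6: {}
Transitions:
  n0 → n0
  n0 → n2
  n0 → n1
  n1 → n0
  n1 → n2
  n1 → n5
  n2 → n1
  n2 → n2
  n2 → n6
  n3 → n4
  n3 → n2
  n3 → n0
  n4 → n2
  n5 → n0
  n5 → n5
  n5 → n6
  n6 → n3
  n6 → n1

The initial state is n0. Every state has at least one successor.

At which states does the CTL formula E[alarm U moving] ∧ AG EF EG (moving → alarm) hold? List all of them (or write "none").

{n0, n1, n5}

States satisfying alarm: {n0, n1}.
States satisfying moving: {n0, n5}.
States satisfying E[alarm U moving]: {n0, n1, n5}.
States satisfying EF EG (moving → alarm): {n0, n1, n2, n3, n4, n5, n6}.
States satisfying AG EF EG (moving → alarm): {n0, n1, n2, n3, n4, n5, n6}.
States satisfying E[alarm U moving] ∧ AG EF EG (moving → alarm): {n0, n1, n5}.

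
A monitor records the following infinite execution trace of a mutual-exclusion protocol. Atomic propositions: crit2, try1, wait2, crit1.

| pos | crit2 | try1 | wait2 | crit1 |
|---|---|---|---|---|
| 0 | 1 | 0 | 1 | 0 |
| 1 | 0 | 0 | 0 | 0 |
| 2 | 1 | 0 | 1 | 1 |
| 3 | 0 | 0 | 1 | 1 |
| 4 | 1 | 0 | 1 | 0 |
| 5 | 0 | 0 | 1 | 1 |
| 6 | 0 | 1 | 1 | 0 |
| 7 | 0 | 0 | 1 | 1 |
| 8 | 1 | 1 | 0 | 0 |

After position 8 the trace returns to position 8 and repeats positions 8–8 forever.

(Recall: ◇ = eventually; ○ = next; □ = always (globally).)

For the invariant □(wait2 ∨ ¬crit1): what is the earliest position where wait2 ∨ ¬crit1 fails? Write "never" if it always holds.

wait2 ∨ ¬crit1 holds at every position 0..8, and those are all the positions the trace ever visits, so the invariant □(wait2 ∨ ¬crit1) is never violated.

never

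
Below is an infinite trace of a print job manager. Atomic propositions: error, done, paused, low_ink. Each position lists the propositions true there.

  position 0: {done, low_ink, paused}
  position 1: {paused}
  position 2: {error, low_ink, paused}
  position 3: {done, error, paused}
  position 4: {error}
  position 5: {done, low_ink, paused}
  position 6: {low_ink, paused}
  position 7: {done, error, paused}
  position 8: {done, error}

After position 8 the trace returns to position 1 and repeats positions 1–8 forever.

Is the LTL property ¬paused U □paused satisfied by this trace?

Walking from position 0: at position 0, □paused has not yet held and ¬paused fails, so ¬paused U □paused is false.

No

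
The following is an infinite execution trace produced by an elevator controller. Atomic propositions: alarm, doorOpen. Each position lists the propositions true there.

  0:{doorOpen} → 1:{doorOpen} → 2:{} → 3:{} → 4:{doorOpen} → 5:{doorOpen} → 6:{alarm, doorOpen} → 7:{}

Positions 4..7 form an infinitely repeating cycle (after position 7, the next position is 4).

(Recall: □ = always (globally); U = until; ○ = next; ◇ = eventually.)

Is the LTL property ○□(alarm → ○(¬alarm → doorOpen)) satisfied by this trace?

The position after 0 is 1; □(alarm → ○(¬alarm → doorOpen)) is false there.

Does not hold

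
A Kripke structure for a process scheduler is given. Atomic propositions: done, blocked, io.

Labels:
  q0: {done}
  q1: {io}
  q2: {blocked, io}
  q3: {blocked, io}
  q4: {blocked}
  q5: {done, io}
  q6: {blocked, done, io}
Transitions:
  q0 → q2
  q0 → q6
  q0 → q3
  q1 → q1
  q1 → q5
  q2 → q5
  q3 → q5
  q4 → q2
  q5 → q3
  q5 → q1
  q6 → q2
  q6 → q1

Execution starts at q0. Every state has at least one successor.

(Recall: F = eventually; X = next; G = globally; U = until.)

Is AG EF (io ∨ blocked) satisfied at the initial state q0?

States satisfying EF (io ∨ blocked): {q0, q1, q2, q3, q4, q5, q6}.
States satisfying AG EF (io ∨ blocked): {q0, q1, q2, q3, q4, q5, q6}.
Every state reachable from q0 satisfies EF (io ∨ blocked).
q0 ∈ Sat(AG EF (io ∨ blocked)).

Holds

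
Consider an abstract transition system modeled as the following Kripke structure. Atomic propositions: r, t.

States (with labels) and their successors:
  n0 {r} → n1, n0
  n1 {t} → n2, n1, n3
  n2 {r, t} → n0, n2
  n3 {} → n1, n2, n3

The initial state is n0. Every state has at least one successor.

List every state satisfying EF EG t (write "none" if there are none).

States satisfying EG t: {n1, n2}.
States satisfying EF EG t: {n0, n1, n2, n3}.

{n0, n1, n2, n3}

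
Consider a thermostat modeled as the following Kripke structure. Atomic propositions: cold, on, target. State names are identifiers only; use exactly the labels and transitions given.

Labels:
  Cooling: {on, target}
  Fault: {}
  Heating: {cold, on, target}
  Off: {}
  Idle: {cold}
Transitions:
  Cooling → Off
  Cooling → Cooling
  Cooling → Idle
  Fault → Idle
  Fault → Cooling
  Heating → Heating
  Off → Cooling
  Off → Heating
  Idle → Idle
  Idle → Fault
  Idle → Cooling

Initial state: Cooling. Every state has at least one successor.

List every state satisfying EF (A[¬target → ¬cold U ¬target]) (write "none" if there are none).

{Cooling, Fault, Off, Idle}

States satisfying A[¬target → ¬cold U ¬target]: {Fault, Off, Idle}.
States satisfying EF (A[¬target → ¬cold U ¬target]): {Cooling, Fault, Off, Idle}.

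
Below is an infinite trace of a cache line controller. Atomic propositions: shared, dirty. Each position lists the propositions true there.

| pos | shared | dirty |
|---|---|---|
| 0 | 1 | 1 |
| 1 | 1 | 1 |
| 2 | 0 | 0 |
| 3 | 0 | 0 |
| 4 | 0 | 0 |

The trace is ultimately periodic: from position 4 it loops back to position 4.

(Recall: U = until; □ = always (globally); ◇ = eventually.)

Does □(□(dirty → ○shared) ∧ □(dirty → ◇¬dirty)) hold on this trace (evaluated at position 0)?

□(dirty → ○shared) ∧ □(dirty → ◇¬dirty) must hold at every position from 0 onward. It fails at position 0, so □(□(dirty → ○shared) ∧ □(dirty → ◇¬dirty)) is false.

Violated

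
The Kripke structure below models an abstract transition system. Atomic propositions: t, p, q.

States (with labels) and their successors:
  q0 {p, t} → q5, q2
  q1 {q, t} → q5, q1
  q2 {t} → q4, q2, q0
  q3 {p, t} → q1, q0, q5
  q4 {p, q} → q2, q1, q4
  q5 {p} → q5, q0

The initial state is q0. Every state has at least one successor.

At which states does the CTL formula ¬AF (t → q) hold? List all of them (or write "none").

States satisfying t → q: {q1, q4, q5}.
States satisfying AF (t → q): {q1, q4, q5}.
States satisfying ¬AF (t → q): {q0, q2, q3}.

{q0, q2, q3}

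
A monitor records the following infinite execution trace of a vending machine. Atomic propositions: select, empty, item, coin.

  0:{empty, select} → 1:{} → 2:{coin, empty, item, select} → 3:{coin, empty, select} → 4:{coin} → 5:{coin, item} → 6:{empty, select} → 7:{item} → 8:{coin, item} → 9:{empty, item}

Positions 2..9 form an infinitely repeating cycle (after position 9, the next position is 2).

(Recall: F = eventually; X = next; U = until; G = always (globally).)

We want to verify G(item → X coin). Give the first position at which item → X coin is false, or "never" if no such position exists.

Check item → X coin at each position in order: 0 ✓, 1 ✓, 2 ✓, 3 ✓, 4 ✓.
At position 5 the labels are {coin, item} and the next position 6 has {empty, select}, so item → X coin is false there. This is the first violation.

5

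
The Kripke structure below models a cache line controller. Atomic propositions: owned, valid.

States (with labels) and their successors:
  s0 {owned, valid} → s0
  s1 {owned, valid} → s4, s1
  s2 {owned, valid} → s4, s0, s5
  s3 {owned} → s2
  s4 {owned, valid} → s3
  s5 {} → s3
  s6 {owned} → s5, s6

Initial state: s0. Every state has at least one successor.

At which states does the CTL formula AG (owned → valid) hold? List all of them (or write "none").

{s0}

States satisfying owned → valid: {s0, s1, s2, s4, s5}.
States satisfying AG (owned → valid): {s0}.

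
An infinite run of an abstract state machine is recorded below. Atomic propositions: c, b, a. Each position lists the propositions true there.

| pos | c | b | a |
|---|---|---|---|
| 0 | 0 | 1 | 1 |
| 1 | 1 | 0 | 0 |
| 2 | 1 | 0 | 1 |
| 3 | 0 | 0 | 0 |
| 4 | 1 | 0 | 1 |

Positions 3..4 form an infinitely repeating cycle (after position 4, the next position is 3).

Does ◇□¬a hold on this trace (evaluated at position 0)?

□¬a is false at every position 0..4, so it never becomes true and ◇□¬a fails.

Violated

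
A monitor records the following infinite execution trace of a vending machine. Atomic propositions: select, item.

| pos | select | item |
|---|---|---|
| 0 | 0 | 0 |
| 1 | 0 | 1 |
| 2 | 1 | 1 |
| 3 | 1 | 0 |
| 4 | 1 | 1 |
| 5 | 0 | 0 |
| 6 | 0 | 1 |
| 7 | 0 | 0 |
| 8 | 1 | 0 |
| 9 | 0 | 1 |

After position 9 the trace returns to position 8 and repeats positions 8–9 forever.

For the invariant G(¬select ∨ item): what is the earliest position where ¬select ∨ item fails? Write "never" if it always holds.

Check ¬select ∨ item at each position in order: 0 ✓, 1 ✓, 2 ✓.
At position 3 the labels are {select}, so ¬select ∨ item is false there. This is the first violation.

3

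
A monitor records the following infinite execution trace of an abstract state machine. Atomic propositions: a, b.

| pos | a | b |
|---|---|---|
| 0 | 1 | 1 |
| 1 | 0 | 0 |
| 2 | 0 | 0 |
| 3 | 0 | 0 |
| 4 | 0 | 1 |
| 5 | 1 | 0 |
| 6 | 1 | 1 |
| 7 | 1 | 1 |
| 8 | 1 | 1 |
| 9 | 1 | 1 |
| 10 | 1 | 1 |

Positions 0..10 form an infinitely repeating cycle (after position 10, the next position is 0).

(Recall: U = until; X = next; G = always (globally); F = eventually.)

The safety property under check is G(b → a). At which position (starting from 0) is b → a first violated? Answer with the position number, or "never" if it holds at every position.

Check b → a at each position in order: 0 ✓, 1 ✓, 2 ✓, 3 ✓.
At position 4 the labels are {b}, so b → a is false there. This is the first violation.

4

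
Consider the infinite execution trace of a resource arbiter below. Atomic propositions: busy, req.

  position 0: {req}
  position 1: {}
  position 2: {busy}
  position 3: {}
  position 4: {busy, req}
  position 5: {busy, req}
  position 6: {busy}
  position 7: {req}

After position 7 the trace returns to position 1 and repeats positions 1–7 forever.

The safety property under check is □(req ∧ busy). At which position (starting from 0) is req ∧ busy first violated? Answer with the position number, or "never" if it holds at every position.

At position 0 the labels are {req}, so req ∧ busy is false there. This is the first violation.

0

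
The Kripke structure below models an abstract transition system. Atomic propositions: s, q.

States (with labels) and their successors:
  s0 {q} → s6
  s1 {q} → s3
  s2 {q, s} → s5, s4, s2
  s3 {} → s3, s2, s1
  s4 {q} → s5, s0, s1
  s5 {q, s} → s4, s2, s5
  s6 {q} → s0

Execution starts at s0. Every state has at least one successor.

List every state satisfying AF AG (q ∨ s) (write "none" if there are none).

States satisfying AG (q ∨ s): {s0, s6}.
States satisfying AF AG (q ∨ s): {s0, s6}.

{s0, s6}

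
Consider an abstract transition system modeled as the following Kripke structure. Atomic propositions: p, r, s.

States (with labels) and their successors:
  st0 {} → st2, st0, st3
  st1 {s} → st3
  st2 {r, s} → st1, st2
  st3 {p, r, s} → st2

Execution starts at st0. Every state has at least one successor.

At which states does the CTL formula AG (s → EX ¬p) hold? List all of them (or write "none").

none

States satisfying s → EX ¬p: {st0, st2, st3}.
States satisfying AG (s → EX ¬p): ∅.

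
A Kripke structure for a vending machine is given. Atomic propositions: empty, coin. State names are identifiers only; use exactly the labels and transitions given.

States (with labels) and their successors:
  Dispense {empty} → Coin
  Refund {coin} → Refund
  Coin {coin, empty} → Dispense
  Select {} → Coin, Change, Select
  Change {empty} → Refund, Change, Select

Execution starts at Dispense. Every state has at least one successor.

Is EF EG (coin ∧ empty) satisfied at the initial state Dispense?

States satisfying EG (coin ∧ empty): ∅.
States satisfying EF EG (coin ∧ empty): ∅.
No suitable path/successor from Dispense witnesses the formula.
Dispense ∉ Sat(EF EG (coin ∧ empty)).

Violated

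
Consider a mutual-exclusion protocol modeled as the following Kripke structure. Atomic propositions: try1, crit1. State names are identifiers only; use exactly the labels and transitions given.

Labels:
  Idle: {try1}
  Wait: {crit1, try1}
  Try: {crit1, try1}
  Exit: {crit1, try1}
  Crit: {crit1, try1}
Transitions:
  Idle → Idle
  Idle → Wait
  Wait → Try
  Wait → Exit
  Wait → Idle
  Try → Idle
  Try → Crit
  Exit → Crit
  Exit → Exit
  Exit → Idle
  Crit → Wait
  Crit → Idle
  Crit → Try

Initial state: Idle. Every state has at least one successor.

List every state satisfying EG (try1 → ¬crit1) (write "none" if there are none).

States satisfying try1 → ¬crit1: {Idle}.
States satisfying EG (try1 → ¬crit1): {Idle}.

{Idle}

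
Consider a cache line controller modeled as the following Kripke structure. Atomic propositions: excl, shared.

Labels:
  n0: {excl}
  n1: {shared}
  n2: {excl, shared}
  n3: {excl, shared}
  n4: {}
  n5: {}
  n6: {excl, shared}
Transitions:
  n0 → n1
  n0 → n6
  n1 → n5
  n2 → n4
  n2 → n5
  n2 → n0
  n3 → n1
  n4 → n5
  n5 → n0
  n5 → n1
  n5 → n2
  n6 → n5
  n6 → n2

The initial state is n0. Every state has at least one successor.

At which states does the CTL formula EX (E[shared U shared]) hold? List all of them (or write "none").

{n0, n3, n5, n6}

States satisfying E[shared U shared]: {n1, n2, n3, n6}.
States satisfying EX (E[shared U shared]): {n0, n3, n5, n6}.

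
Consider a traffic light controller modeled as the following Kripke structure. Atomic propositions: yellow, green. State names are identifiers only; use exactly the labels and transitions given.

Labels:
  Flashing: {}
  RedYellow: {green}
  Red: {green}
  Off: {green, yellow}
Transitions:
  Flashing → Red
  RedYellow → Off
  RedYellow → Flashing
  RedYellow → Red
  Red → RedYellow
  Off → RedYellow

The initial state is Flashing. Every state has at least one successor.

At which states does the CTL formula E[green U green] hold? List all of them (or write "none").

States satisfying green: {RedYellow, Red, Off}.
States satisfying E[green U green]: {RedYellow, Red, Off}.

{RedYellow, Red, Off}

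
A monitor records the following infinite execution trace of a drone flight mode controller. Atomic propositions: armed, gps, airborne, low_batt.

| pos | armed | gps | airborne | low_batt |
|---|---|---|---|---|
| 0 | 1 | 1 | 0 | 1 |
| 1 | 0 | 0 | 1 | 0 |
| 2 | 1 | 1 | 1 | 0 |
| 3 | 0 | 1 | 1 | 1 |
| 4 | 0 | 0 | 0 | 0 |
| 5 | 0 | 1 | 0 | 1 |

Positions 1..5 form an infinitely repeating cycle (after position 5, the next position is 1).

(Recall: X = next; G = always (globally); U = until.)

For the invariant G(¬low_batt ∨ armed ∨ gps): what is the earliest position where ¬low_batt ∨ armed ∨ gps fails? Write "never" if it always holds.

never

¬low_batt ∨ armed ∨ gps holds at every position 0..5, and those are all the positions the trace ever visits, so the invariant G(¬low_batt ∨ armed ∨ gps) is never violated.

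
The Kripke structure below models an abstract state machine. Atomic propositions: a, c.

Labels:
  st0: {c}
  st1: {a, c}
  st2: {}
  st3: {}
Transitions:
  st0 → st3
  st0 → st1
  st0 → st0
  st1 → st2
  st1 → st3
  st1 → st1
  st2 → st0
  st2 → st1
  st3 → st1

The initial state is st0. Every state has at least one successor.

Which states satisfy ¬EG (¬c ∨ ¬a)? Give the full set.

{st1, st3}

States satisfying ¬c ∨ ¬a: {st0, st2, st3}.
States satisfying EG (¬c ∨ ¬a): {st0, st2}.
States satisfying ¬EG (¬c ∨ ¬a): {st1, st3}.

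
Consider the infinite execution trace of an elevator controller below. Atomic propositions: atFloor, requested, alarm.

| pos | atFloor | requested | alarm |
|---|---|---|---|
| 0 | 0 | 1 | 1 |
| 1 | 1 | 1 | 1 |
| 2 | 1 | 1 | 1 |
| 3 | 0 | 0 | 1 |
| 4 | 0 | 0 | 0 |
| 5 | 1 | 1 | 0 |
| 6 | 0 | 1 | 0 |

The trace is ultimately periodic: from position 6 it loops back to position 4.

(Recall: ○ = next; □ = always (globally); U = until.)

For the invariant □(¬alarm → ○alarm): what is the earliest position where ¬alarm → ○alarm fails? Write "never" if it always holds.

Check ¬alarm → ○alarm at each position in order: 0 ✓, 1 ✓, 2 ✓, 3 ✓.
At position 4 the labels are {} and the next position 5 has {atFloor, requested}, so ¬alarm → ○alarm is false there. This is the first violation.

4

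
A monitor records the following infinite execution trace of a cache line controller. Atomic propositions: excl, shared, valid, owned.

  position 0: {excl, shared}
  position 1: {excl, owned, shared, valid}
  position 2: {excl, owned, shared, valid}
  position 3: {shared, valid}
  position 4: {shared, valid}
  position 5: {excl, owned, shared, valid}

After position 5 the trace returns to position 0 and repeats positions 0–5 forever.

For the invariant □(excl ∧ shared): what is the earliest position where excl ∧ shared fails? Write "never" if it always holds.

Check excl ∧ shared at each position in order: 0 ✓, 1 ✓, 2 ✓.
At position 3 the labels are {shared, valid}, so excl ∧ shared is false there. This is the first violation.

3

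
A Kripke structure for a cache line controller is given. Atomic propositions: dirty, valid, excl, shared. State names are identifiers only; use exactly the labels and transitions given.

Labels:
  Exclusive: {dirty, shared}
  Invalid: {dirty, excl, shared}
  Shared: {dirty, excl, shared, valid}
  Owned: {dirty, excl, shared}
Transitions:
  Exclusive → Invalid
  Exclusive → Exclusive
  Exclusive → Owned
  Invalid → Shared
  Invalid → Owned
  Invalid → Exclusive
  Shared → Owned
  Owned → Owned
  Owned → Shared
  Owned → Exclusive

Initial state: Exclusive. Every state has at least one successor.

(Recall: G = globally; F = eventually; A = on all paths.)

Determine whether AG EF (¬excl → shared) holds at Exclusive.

Yes

States satisfying EF (¬excl → shared): {Exclusive, Invalid, Shared, Owned}.
States satisfying AG EF (¬excl → shared): {Exclusive, Invalid, Shared, Owned}.
Every state reachable from Exclusive satisfies EF (¬excl → shared).
Exclusive ∈ Sat(AG EF (¬excl → shared)).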